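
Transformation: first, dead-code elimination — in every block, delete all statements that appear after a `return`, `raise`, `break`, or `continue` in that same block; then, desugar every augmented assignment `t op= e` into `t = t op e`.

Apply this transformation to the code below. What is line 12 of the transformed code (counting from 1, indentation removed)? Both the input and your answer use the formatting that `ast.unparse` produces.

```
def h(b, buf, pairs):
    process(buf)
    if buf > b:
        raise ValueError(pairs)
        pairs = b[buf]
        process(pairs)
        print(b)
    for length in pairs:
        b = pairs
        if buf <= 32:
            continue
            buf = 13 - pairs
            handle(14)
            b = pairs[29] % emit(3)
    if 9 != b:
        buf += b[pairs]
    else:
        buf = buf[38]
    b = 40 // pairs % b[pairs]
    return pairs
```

buf = buf[38]

Transformed code:
def h(b, buf, pairs):
    process(buf)
    if buf > b:
        raise ValueError(pairs)
    for length in pairs:
        b = pairs
        if buf <= 32:
            continue
    if 9 != b:
        buf = buf + b[pairs]
    else:
        buf = buf[38]
    b = 40 // pairs % b[pairs]
    return pairs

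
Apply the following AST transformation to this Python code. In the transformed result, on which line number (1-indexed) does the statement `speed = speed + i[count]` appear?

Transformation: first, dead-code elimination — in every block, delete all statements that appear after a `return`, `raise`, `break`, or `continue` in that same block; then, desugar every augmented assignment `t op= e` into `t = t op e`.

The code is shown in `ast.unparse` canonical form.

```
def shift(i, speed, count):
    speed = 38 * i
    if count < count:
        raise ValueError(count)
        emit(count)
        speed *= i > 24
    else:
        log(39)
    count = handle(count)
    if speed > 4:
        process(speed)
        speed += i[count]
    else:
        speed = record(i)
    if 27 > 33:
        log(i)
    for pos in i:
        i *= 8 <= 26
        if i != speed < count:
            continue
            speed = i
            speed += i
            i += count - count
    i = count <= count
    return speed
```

Transformed code:
def shift(i, speed, count):
    speed = 38 * i
    if count < count:
        raise ValueError(count)
    else:
        log(39)
    count = handle(count)
    if speed > 4:
        process(speed)
        speed = speed + i[count]
    else:
        speed = record(i)
    if 27 > 33:
        log(i)
    for pos in i:
        i = i * (8 <= 26)
        if i != speed < count:
            continue
    i = count <= count
    return speed

10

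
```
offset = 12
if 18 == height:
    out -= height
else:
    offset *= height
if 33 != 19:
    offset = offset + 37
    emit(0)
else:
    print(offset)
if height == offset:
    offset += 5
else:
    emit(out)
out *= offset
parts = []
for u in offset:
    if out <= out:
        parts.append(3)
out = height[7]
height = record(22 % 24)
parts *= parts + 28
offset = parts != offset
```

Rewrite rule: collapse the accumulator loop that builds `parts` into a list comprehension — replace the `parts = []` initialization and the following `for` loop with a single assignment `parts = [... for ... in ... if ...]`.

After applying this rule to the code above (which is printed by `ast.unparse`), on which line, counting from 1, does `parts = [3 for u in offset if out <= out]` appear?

Transformed code:
offset = 12
if 18 == height:
    out -= height
else:
    offset *= height
if 33 != 19:
    offset = offset + 37
    emit(0)
else:
    print(offset)
if height == offset:
    offset += 5
else:
    emit(out)
out *= offset
parts = [3 for u in offset if out <= out]
out = height[7]
height = record(22 % 24)
parts *= parts + 28
offset = parts != offset

16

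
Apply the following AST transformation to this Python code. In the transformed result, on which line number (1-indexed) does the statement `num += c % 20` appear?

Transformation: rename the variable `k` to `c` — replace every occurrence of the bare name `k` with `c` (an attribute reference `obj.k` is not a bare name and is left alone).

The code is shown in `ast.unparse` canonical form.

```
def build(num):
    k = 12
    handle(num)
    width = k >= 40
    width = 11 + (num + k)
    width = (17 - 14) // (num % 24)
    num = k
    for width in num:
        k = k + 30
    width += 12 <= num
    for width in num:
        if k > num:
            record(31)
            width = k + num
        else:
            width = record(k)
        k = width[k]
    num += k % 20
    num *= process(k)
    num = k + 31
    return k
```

18

Transformed code:
def build(num):
    c = 12
    handle(num)
    width = c >= 40
    width = 11 + (num + c)
    width = (17 - 14) // (num % 24)
    num = c
    for width in num:
        c = c + 30
    width += 12 <= num
    for width in num:
        if c > num:
            record(31)
            width = c + num
        else:
            width = record(c)
        c = width[c]
    num += c % 20
    num *= process(c)
    num = c + 31
    return c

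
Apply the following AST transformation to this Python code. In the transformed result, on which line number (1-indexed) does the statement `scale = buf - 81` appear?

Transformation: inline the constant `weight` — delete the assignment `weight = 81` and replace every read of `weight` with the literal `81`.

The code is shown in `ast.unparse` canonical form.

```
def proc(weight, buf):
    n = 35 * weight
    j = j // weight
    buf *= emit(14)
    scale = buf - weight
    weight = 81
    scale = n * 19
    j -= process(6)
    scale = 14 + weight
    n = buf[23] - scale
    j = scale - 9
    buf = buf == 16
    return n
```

Transformed code:
def proc(weight, buf):
    n = 35 * 81
    j = j // 81
    buf *= emit(14)
    scale = buf - 81
    scale = n * 19
    j -= process(6)
    scale = 14 + 81
    n = buf[23] - scale
    j = scale - 9
    buf = buf == 16
    return n

5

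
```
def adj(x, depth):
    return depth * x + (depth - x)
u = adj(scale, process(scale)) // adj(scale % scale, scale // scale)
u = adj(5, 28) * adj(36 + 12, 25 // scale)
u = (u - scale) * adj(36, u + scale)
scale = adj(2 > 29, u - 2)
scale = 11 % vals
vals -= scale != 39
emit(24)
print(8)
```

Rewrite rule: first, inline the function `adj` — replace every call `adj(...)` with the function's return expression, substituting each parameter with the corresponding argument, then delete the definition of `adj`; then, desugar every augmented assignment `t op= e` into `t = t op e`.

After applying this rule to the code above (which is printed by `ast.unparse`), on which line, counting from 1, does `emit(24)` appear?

7

Transformed code:
u = (process(scale) * scale + (process(scale) - scale)) // (scale // scale * (scale % scale) + (scale // scale - scale % scale))
u = (28 * 5 + (28 - 5)) * (25 // scale * (36 + 12) + (25 // scale - (36 + 12)))
u = (u - scale) * ((u + scale) * 36 + (u + scale - 36))
scale = (u - 2) * (2 > 29) + (u - 2 - (2 > 29))
scale = 11 % vals
vals = vals - (scale != 39)
emit(24)
print(8)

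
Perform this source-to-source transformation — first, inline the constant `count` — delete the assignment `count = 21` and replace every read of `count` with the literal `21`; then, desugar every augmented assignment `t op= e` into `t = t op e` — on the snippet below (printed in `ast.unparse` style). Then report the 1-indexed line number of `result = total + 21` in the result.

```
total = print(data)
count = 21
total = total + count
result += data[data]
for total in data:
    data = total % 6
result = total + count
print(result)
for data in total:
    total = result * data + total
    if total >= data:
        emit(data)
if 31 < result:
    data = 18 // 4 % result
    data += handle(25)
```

6

Transformed code:
total = print(data)
total = total + 21
result = result + data[data]
for total in data:
    data = total % 6
result = total + 21
print(result)
for data in total:
    total = result * data + total
    if total >= data:
        emit(data)
if 31 < result:
    data = 18 // 4 % result
    data = data + handle(25)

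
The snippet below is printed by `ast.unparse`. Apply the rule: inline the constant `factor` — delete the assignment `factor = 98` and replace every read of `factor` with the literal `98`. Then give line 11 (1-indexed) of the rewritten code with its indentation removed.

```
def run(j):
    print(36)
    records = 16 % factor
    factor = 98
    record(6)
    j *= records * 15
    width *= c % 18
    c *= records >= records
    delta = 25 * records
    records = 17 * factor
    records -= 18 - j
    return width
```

return width

Transformed code:
def run(j):
    print(36)
    records = 16 % 98
    record(6)
    j *= records * 15
    width *= c % 18
    c *= records >= records
    delta = 25 * records
    records = 17 * 98
    records -= 18 - j
    return width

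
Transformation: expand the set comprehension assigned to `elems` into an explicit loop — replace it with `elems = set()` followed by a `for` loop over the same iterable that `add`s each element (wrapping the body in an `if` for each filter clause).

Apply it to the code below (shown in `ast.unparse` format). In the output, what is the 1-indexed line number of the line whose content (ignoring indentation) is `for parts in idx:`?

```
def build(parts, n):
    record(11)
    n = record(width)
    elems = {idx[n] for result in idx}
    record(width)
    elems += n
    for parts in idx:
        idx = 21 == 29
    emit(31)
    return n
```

9

Transformed code:
def build(parts, n):
    record(11)
    n = record(width)
    elems = set()
    for result in idx:
        elems.add(idx[n])
    record(width)
    elems += n
    for parts in idx:
        idx = 21 == 29
    emit(31)
    return n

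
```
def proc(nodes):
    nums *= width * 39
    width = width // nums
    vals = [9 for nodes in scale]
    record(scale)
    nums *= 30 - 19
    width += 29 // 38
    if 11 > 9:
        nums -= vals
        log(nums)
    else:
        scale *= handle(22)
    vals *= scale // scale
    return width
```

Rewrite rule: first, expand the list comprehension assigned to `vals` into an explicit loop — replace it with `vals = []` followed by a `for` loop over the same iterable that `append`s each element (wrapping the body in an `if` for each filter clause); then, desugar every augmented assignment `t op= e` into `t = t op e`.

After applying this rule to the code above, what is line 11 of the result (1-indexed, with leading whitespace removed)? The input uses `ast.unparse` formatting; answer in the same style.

Transformed code:
def proc(nodes):
    nums = nums * (width * 39)
    width = width // nums
    vals = []
    for nodes in scale:
        vals.append(9)
    record(scale)
    nums = nums * (30 - 19)
    width = width + 29 // 38
    if 11 > 9:
        nums = nums - vals
        log(nums)
    else:
        scale = scale * handle(22)
    vals = vals * (scale // scale)
    return width

nums = nums - vals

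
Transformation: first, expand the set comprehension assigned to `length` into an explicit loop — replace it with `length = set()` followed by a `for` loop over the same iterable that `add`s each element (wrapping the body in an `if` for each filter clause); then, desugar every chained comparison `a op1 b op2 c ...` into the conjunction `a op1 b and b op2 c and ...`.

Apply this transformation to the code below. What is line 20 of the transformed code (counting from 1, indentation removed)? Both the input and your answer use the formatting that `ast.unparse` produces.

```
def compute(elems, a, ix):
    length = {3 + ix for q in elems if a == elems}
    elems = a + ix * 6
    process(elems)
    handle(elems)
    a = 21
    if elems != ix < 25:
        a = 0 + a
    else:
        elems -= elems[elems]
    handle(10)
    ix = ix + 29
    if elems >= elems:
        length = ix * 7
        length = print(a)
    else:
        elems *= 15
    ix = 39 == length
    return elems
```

elems *= 15

Transformed code:
def compute(elems, a, ix):
    length = set()
    for q in elems:
        if a == elems:
            length.add(3 + ix)
    elems = a + ix * 6
    process(elems)
    handle(elems)
    a = 21
    if elems != ix and ix < 25:
        a = 0 + a
    else:
        elems -= elems[elems]
    handle(10)
    ix = ix + 29
    if elems >= elems:
        length = ix * 7
        length = print(a)
    else:
        elems *= 15
    ix = 39 == length
    return elems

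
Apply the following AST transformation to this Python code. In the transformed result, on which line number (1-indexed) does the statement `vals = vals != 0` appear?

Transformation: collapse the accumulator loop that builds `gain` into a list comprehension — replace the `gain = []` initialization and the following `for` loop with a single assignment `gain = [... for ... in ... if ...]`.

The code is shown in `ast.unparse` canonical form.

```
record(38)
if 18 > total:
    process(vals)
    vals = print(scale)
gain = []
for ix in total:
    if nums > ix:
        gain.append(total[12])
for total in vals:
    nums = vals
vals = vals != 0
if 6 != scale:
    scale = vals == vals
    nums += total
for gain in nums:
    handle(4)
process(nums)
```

Transformed code:
record(38)
if 18 > total:
    process(vals)
    vals = print(scale)
gain = [total[12] for ix in total if nums > ix]
for total in vals:
    nums = vals
vals = vals != 0
if 6 != scale:
    scale = vals == vals
    nums += total
for gain in nums:
    handle(4)
process(nums)

8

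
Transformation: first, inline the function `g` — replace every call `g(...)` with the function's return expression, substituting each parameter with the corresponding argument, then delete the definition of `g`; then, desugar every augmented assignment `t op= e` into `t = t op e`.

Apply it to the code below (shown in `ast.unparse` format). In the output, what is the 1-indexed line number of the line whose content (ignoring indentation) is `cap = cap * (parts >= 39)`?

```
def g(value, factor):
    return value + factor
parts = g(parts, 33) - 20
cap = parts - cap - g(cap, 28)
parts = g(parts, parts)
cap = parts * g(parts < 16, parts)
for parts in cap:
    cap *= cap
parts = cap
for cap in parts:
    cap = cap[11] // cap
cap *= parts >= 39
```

10

Transformed code:
parts = parts + 33 - 20
cap = parts - cap - (cap + 28)
parts = parts + parts
cap = parts * ((parts < 16) + parts)
for parts in cap:
    cap = cap * cap
parts = cap
for cap in parts:
    cap = cap[11] // cap
cap = cap * (parts >= 39)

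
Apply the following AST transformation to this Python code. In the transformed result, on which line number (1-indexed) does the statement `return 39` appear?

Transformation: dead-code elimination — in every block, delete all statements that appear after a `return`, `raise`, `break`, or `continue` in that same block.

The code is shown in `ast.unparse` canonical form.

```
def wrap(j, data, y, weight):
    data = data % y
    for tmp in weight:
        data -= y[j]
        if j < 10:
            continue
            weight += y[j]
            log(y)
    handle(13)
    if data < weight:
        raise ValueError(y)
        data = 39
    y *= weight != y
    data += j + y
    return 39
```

12

Transformed code:
def wrap(j, data, y, weight):
    data = data % y
    for tmp in weight:
        data -= y[j]
        if j < 10:
            continue
    handle(13)
    if data < weight:
        raise ValueError(y)
    y *= weight != y
    data += j + y
    return 39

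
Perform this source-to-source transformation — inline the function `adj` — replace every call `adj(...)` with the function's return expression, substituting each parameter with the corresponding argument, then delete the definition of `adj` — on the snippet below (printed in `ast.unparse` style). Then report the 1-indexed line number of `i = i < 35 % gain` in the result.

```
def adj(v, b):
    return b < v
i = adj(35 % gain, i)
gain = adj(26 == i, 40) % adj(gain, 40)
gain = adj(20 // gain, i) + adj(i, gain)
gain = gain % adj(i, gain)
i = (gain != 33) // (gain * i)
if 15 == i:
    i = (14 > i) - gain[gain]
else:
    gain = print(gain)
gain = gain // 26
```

1

Transformed code:
i = i < 35 % gain
gain = (40 < (26 == i)) % (40 < gain)
gain = (i < 20 // gain) + (gain < i)
gain = gain % (gain < i)
i = (gain != 33) // (gain * i)
if 15 == i:
    i = (14 > i) - gain[gain]
else:
    gain = print(gain)
gain = gain // 26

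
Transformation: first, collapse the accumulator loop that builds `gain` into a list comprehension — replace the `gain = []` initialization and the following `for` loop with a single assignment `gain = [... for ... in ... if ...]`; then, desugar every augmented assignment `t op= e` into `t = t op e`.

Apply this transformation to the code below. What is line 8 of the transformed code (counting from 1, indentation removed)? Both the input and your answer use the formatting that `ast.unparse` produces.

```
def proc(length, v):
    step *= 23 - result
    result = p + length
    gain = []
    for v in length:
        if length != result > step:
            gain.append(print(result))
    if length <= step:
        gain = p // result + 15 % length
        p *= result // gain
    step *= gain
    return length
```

step = step * gain

Transformed code:
def proc(length, v):
    step = step * (23 - result)
    result = p + length
    gain = [print(result) for v in length if length != result > step]
    if length <= step:
        gain = p // result + 15 % length
        p = p * (result // gain)
    step = step * gain
    return length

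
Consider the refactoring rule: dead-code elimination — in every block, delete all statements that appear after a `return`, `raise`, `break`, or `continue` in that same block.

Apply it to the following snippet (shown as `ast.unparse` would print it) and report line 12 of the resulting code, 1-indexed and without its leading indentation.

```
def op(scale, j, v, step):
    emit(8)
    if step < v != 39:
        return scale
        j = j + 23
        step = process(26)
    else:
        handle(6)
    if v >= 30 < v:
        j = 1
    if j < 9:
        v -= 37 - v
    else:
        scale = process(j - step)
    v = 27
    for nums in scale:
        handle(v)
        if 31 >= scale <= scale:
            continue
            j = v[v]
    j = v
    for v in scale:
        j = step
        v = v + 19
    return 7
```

Transformed code:
def op(scale, j, v, step):
    emit(8)
    if step < v != 39:
        return scale
    else:
        handle(6)
    if v >= 30 < v:
        j = 1
    if j < 9:
        v -= 37 - v
    else:
        scale = process(j - step)
    v = 27
    for nums in scale:
        handle(v)
        if 31 >= scale <= scale:
            continue
    j = v
    for v in scale:
        j = step
        v = v + 19
    return 7

scale = process(j - step)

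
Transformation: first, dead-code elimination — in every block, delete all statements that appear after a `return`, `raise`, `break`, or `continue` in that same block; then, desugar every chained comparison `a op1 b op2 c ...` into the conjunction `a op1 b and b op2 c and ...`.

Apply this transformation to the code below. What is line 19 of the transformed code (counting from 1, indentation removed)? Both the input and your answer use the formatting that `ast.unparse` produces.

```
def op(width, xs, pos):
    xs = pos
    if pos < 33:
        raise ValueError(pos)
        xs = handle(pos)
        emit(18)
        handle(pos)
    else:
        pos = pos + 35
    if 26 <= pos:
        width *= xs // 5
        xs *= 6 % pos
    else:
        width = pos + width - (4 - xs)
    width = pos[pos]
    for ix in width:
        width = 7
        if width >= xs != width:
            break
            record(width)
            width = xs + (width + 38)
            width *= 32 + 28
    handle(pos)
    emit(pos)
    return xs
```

Transformed code:
def op(width, xs, pos):
    xs = pos
    if pos < 33:
        raise ValueError(pos)
    else:
        pos = pos + 35
    if 26 <= pos:
        width *= xs // 5
        xs *= 6 % pos
    else:
        width = pos + width - (4 - xs)
    width = pos[pos]
    for ix in width:
        width = 7
        if width >= xs and xs != width:
            break
    handle(pos)
    emit(pos)
    return xs

return xs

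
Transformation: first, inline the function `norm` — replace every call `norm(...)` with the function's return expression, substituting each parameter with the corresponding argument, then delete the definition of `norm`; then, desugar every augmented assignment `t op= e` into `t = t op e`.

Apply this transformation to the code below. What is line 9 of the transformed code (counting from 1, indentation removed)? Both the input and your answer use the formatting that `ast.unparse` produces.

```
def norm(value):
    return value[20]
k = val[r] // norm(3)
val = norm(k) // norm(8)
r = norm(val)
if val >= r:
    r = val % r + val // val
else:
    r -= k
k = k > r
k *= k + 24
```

Transformed code:
k = val[r] // 3[20]
val = k[20] // 8[20]
r = val[20]
if val >= r:
    r = val % r + val // val
else:
    r = r - k
k = k > r
k = k * (k + 24)

k = k * (k + 24)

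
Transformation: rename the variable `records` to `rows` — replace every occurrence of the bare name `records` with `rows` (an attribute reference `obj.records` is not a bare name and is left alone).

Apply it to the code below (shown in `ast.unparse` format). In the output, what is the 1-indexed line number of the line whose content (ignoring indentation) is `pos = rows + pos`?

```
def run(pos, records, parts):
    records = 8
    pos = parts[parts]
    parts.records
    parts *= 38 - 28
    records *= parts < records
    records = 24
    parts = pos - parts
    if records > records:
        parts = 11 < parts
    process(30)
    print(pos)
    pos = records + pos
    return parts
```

Transformed code:
def run(pos, rows, parts):
    rows = 8
    pos = parts[parts]
    parts.records
    parts *= 38 - 28
    rows *= parts < rows
    rows = 24
    parts = pos - parts
    if rows > rows:
        parts = 11 < parts
    process(30)
    print(pos)
    pos = rows + pos
    return parts

13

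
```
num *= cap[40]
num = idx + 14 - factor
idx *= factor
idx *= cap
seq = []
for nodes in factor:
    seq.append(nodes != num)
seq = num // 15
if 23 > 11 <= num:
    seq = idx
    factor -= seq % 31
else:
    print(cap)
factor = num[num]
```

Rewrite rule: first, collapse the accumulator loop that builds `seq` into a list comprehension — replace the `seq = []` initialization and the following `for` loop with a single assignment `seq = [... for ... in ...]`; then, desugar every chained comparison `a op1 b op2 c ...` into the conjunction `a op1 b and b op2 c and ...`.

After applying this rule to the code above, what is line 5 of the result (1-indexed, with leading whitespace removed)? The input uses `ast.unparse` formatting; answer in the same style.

seq = [nodes != num for nodes in factor]

Transformed code:
num *= cap[40]
num = idx + 14 - factor
idx *= factor
idx *= cap
seq = [nodes != num for nodes in factor]
seq = num // 15
if 23 > 11 and 11 <= num:
    seq = idx
    factor -= seq % 31
else:
    print(cap)
factor = num[num]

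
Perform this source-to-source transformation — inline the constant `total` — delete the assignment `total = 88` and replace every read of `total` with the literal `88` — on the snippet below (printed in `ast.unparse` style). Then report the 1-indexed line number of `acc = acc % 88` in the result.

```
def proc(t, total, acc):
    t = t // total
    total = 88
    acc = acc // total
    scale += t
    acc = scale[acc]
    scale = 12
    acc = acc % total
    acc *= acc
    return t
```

7

Transformed code:
def proc(t, total, acc):
    t = t // 88
    acc = acc // 88
    scale += t
    acc = scale[acc]
    scale = 12
    acc = acc % 88
    acc *= acc
    return t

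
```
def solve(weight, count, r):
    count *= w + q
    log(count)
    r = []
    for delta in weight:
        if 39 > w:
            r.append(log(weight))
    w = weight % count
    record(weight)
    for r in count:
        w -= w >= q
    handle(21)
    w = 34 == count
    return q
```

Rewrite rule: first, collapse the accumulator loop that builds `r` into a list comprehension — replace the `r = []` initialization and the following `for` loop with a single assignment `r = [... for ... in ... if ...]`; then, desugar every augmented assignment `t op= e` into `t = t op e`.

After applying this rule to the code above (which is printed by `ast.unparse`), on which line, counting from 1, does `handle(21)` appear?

Transformed code:
def solve(weight, count, r):
    count = count * (w + q)
    log(count)
    r = [log(weight) for delta in weight if 39 > w]
    w = weight % count
    record(weight)
    for r in count:
        w = w - (w >= q)
    handle(21)
    w = 34 == count
    return q

9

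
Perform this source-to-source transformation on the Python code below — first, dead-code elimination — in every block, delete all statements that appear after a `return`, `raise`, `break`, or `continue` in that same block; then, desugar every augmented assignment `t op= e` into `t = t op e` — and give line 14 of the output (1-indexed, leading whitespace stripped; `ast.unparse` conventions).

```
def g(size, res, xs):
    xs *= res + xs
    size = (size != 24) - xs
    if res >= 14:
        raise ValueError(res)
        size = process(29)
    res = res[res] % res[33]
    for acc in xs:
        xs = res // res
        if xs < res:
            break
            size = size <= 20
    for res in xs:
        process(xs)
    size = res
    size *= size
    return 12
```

size = size * size

Transformed code:
def g(size, res, xs):
    xs = xs * (res + xs)
    size = (size != 24) - xs
    if res >= 14:
        raise ValueError(res)
    res = res[res] % res[33]
    for acc in xs:
        xs = res // res
        if xs < res:
            break
    for res in xs:
        process(xs)
    size = res
    size = size * size
    return 12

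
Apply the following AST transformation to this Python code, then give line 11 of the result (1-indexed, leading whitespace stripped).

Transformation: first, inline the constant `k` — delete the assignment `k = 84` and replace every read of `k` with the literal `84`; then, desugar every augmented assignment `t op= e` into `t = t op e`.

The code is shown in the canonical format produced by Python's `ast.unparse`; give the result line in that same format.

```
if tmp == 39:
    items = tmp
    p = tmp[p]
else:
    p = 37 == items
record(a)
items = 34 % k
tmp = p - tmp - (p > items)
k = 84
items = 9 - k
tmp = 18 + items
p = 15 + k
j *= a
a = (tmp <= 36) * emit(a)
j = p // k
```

p = 15 + 84

Transformed code:
if tmp == 39:
    items = tmp
    p = tmp[p]
else:
    p = 37 == items
record(a)
items = 34 % 84
tmp = p - tmp - (p > items)
items = 9 - 84
tmp = 18 + items
p = 15 + 84
j = j * a
a = (tmp <= 36) * emit(a)
j = p // 84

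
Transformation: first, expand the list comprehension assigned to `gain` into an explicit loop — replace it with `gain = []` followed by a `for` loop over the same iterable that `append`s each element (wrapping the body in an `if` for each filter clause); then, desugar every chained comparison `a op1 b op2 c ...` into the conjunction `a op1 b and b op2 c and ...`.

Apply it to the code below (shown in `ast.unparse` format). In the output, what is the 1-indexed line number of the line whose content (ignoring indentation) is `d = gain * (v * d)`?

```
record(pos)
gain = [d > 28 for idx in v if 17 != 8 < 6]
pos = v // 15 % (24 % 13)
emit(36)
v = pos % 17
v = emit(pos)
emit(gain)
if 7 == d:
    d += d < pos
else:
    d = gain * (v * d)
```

14

Transformed code:
record(pos)
gain = []
for idx in v:
    if 17 != 8 and 8 < 6:
        gain.append(d > 28)
pos = v // 15 % (24 % 13)
emit(36)
v = pos % 17
v = emit(pos)
emit(gain)
if 7 == d:
    d += d < pos
else:
    d = gain * (v * d)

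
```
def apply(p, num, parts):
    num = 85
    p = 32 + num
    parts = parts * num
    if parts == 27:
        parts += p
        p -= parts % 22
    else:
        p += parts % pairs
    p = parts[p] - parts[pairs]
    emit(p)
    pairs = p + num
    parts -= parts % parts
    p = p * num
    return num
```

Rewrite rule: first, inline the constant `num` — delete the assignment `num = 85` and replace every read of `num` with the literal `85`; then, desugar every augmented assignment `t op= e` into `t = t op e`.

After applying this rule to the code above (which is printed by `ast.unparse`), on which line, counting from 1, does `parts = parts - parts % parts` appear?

Transformed code:
def apply(p, num, parts):
    p = 32 + 85
    parts = parts * 85
    if parts == 27:
        parts = parts + p
        p = p - parts % 22
    else:
        p = p + parts % pairs
    p = parts[p] - parts[pairs]
    emit(p)
    pairs = p + 85
    parts = parts - parts % parts
    p = p * 85
    return 85

12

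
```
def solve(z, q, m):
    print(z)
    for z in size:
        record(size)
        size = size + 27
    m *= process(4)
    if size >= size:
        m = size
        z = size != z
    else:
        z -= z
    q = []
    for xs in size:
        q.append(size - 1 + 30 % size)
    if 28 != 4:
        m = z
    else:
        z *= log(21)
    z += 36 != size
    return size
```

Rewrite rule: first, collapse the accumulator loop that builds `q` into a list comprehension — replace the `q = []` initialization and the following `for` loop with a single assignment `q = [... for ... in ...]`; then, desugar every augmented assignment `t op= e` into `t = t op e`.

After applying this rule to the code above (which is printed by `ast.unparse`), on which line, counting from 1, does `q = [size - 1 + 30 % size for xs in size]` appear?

12

Transformed code:
def solve(z, q, m):
    print(z)
    for z in size:
        record(size)
        size = size + 27
    m = m * process(4)
    if size >= size:
        m = size
        z = size != z
    else:
        z = z - z
    q = [size - 1 + 30 % size for xs in size]
    if 28 != 4:
        m = z
    else:
        z = z * log(21)
    z = z + (36 != size)
    return size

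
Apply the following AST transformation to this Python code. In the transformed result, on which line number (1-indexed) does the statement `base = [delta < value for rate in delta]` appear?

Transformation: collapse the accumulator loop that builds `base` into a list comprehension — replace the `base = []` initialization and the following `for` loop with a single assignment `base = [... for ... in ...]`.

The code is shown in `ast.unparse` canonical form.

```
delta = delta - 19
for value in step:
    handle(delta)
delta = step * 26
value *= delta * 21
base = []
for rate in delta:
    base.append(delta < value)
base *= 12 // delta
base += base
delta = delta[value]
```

Transformed code:
delta = delta - 19
for value in step:
    handle(delta)
delta = step * 26
value *= delta * 21
base = [delta < value for rate in delta]
base *= 12 // delta
base += base
delta = delta[value]

6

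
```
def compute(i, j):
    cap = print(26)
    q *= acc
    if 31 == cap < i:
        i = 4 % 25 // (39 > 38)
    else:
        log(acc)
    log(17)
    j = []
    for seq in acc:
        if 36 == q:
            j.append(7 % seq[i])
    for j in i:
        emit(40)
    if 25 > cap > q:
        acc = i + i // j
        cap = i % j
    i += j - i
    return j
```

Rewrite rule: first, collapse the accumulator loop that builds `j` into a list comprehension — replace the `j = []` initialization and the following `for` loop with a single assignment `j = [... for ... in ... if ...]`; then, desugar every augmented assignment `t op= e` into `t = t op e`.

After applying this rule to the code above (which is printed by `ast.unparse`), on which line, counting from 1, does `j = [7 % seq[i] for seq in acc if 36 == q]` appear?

Transformed code:
def compute(i, j):
    cap = print(26)
    q = q * acc
    if 31 == cap < i:
        i = 4 % 25 // (39 > 38)
    else:
        log(acc)
    log(17)
    j = [7 % seq[i] for seq in acc if 36 == q]
    for j in i:
        emit(40)
    if 25 > cap > q:
        acc = i + i // j
        cap = i % j
    i = i + (j - i)
    return j

9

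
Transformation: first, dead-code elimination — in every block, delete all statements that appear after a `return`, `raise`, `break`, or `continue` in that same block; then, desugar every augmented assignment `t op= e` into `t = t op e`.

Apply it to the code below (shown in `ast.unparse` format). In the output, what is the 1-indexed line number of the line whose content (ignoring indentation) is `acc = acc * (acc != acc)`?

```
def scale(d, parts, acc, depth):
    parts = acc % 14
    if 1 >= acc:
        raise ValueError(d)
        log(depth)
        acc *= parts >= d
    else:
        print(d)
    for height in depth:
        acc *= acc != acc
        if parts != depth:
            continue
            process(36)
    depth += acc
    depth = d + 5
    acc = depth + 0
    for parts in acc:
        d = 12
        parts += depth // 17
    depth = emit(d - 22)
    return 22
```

Transformed code:
def scale(d, parts, acc, depth):
    parts = acc % 14
    if 1 >= acc:
        raise ValueError(d)
    else:
        print(d)
    for height in depth:
        acc = acc * (acc != acc)
        if parts != depth:
            continue
    depth = depth + acc
    depth = d + 5
    acc = depth + 0
    for parts in acc:
        d = 12
        parts = parts + depth // 17
    depth = emit(d - 22)
    return 22

8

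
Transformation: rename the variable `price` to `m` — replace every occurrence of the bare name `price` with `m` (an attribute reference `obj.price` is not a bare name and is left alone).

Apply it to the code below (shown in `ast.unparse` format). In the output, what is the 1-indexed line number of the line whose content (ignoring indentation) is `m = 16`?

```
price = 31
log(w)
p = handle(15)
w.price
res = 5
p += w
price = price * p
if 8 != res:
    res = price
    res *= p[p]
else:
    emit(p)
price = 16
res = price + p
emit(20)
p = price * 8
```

Transformed code:
m = 31
log(w)
p = handle(15)
w.price
res = 5
p += w
m = m * p
if 8 != res:
    res = m
    res *= p[p]
else:
    emit(p)
m = 16
res = m + p
emit(20)
p = m * 8

13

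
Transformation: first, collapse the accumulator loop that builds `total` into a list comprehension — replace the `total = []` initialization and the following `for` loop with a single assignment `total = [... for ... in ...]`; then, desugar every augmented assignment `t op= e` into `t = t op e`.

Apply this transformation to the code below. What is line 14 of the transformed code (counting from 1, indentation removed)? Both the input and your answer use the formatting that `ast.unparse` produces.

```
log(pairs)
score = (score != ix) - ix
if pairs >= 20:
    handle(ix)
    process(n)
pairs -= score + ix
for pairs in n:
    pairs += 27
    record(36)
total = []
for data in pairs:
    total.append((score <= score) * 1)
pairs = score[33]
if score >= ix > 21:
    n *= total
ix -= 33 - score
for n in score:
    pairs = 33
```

ix = ix - (33 - score)

Transformed code:
log(pairs)
score = (score != ix) - ix
if pairs >= 20:
    handle(ix)
    process(n)
pairs = pairs - (score + ix)
for pairs in n:
    pairs = pairs + 27
    record(36)
total = [(score <= score) * 1 for data in pairs]
pairs = score[33]
if score >= ix > 21:
    n = n * total
ix = ix - (33 - score)
for n in score:
    pairs = 33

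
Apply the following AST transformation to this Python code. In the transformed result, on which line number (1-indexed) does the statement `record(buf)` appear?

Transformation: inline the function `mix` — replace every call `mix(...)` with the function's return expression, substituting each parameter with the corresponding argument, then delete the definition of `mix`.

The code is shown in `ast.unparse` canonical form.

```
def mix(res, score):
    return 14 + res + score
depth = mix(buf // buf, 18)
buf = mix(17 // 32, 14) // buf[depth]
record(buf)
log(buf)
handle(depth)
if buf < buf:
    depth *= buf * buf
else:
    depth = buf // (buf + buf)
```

3

Transformed code:
depth = 14 + buf // buf + 18
buf = (14 + 17 // 32 + 14) // buf[depth]
record(buf)
log(buf)
handle(depth)
if buf < buf:
    depth *= buf * buf
else:
    depth = buf // (buf + buf)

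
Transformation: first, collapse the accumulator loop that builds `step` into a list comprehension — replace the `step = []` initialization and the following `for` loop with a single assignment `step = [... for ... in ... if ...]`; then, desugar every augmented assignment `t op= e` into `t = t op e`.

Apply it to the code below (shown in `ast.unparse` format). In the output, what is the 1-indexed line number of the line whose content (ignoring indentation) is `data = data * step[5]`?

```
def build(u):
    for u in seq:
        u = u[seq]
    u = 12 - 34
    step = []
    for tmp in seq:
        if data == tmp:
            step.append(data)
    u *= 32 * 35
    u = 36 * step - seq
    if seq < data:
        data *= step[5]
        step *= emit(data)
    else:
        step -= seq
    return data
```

9

Transformed code:
def build(u):
    for u in seq:
        u = u[seq]
    u = 12 - 34
    step = [data for tmp in seq if data == tmp]
    u = u * (32 * 35)
    u = 36 * step - seq
    if seq < data:
        data = data * step[5]
        step = step * emit(data)
    else:
        step = step - seq
    return data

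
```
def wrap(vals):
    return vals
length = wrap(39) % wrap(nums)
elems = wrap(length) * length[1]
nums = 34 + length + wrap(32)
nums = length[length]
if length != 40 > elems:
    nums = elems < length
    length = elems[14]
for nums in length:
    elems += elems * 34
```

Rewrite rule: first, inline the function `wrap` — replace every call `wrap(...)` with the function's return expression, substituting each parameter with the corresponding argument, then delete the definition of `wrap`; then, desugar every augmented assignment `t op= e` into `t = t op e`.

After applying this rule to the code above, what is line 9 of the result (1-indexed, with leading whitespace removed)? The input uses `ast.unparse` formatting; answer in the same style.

elems = elems + elems * 34

Transformed code:
length = 39 % nums
elems = length * length[1]
nums = 34 + length + 32
nums = length[length]
if length != 40 > elems:
    nums = elems < length
    length = elems[14]
for nums in length:
    elems = elems + elems * 34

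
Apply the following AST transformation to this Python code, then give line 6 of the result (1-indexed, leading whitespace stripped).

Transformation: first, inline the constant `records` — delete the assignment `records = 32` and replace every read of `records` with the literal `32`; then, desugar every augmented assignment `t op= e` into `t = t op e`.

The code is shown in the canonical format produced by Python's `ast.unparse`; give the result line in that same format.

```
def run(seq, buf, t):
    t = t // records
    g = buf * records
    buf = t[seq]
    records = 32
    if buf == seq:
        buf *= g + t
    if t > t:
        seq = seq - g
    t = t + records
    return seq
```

buf = buf * (g + t)

Transformed code:
def run(seq, buf, t):
    t = t // 32
    g = buf * 32
    buf = t[seq]
    if buf == seq:
        buf = buf * (g + t)
    if t > t:
        seq = seq - g
    t = t + 32
    return seq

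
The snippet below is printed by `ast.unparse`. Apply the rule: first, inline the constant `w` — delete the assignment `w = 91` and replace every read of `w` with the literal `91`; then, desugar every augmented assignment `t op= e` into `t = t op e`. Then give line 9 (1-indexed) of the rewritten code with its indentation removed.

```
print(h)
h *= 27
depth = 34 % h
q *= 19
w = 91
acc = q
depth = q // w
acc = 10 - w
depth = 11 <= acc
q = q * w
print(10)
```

q = q * 91

Transformed code:
print(h)
h = h * 27
depth = 34 % h
q = q * 19
acc = q
depth = q // 91
acc = 10 - 91
depth = 11 <= acc
q = q * 91
print(10)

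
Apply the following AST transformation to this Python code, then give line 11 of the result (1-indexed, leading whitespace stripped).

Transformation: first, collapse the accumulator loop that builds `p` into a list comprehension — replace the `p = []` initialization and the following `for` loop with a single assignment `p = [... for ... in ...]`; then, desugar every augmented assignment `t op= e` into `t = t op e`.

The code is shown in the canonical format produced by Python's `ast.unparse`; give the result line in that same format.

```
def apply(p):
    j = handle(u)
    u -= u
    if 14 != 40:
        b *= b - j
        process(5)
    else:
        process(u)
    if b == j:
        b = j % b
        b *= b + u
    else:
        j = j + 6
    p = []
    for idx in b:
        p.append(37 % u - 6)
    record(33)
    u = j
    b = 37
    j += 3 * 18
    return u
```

Transformed code:
def apply(p):
    j = handle(u)
    u = u - u
    if 14 != 40:
        b = b * (b - j)
        process(5)
    else:
        process(u)
    if b == j:
        b = j % b
        b = b * (b + u)
    else:
        j = j + 6
    p = [37 % u - 6 for idx in b]
    record(33)
    u = j
    b = 37
    j = j + 3 * 18
    return u

b = b * (b + u)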